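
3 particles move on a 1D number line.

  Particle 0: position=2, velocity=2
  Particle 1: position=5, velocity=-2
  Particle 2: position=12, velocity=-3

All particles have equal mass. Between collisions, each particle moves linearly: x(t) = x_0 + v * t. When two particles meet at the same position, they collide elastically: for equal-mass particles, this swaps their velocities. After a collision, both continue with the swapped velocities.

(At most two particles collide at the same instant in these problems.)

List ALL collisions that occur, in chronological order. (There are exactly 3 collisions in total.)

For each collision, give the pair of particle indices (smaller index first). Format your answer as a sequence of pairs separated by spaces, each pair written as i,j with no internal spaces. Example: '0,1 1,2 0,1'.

Collision at t=3/4: particles 0 and 1 swap velocities; positions: p0=7/2 p1=7/2 p2=39/4; velocities now: v0=-2 v1=2 v2=-3
Collision at t=2: particles 1 and 2 swap velocities; positions: p0=1 p1=6 p2=6; velocities now: v0=-2 v1=-3 v2=2
Collision at t=7: particles 0 and 1 swap velocities; positions: p0=-9 p1=-9 p2=16; velocities now: v0=-3 v1=-2 v2=2

Answer: 0,1 1,2 0,1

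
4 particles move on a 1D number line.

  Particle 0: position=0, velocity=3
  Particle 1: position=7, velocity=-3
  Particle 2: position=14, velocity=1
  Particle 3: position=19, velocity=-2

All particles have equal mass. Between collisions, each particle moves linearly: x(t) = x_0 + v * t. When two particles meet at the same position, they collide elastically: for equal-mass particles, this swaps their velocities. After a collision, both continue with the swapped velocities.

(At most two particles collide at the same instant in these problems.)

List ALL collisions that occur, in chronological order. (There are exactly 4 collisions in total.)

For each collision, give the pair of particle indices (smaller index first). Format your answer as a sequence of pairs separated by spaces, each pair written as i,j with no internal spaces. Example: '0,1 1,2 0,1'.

Answer: 0,1 2,3 1,2 2,3

Derivation:
Collision at t=7/6: particles 0 and 1 swap velocities; positions: p0=7/2 p1=7/2 p2=91/6 p3=50/3; velocities now: v0=-3 v1=3 v2=1 v3=-2
Collision at t=5/3: particles 2 and 3 swap velocities; positions: p0=2 p1=5 p2=47/3 p3=47/3; velocities now: v0=-3 v1=3 v2=-2 v3=1
Collision at t=19/5: particles 1 and 2 swap velocities; positions: p0=-22/5 p1=57/5 p2=57/5 p3=89/5; velocities now: v0=-3 v1=-2 v2=3 v3=1
Collision at t=7: particles 2 and 3 swap velocities; positions: p0=-14 p1=5 p2=21 p3=21; velocities now: v0=-3 v1=-2 v2=1 v3=3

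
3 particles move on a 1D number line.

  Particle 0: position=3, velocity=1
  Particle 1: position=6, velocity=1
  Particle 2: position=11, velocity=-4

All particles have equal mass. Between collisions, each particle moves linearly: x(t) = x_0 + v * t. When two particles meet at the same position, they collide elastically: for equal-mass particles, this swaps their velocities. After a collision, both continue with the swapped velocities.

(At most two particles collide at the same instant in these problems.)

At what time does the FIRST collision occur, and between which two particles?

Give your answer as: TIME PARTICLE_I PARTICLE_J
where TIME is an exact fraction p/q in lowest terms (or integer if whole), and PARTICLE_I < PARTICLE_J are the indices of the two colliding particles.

Answer: 1 1 2

Derivation:
Pair (0,1): pos 3,6 vel 1,1 -> not approaching (rel speed 0 <= 0)
Pair (1,2): pos 6,11 vel 1,-4 -> gap=5, closing at 5/unit, collide at t=1
Earliest collision: t=1 between 1 and 2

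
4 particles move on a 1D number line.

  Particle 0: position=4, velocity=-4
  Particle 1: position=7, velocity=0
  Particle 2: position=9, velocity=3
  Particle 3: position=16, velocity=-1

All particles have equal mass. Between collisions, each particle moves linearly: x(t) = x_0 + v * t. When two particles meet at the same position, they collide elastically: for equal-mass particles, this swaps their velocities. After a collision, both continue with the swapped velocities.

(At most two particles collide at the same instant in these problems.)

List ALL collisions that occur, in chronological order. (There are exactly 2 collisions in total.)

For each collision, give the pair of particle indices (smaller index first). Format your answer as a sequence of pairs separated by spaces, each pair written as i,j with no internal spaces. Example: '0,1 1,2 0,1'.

Collision at t=7/4: particles 2 and 3 swap velocities; positions: p0=-3 p1=7 p2=57/4 p3=57/4; velocities now: v0=-4 v1=0 v2=-1 v3=3
Collision at t=9: particles 1 and 2 swap velocities; positions: p0=-32 p1=7 p2=7 p3=36; velocities now: v0=-4 v1=-1 v2=0 v3=3

Answer: 2,3 1,2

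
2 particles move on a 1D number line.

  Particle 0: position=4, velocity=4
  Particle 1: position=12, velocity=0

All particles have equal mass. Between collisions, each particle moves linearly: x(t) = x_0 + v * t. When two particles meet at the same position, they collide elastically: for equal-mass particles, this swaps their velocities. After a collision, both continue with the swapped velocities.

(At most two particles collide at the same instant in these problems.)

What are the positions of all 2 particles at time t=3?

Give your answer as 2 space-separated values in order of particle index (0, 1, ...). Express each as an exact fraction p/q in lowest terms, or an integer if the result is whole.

Answer: 12 16

Derivation:
Collision at t=2: particles 0 and 1 swap velocities; positions: p0=12 p1=12; velocities now: v0=0 v1=4
Advance to t=3 (no further collisions before then); velocities: v0=0 v1=4; positions = 12 16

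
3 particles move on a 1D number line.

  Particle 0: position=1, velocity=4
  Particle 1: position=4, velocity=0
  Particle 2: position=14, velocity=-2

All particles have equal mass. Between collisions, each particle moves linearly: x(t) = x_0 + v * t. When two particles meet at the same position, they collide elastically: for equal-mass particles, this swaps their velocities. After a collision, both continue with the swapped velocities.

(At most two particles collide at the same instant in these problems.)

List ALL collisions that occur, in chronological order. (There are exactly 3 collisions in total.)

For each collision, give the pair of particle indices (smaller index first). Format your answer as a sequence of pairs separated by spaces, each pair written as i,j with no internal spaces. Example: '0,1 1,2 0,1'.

Collision at t=3/4: particles 0 and 1 swap velocities; positions: p0=4 p1=4 p2=25/2; velocities now: v0=0 v1=4 v2=-2
Collision at t=13/6: particles 1 and 2 swap velocities; positions: p0=4 p1=29/3 p2=29/3; velocities now: v0=0 v1=-2 v2=4
Collision at t=5: particles 0 and 1 swap velocities; positions: p0=4 p1=4 p2=21; velocities now: v0=-2 v1=0 v2=4

Answer: 0,1 1,2 0,1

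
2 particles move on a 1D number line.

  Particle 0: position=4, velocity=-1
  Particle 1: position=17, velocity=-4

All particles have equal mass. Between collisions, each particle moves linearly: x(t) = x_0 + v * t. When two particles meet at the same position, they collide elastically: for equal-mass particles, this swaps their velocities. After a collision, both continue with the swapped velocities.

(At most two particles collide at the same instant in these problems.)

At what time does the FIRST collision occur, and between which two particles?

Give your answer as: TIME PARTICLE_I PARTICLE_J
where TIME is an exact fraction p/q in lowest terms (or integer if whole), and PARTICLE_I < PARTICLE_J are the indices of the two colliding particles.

Answer: 13/3 0 1

Derivation:
Pair (0,1): pos 4,17 vel -1,-4 -> gap=13, closing at 3/unit, collide at t=13/3
Earliest collision: t=13/3 between 0 and 1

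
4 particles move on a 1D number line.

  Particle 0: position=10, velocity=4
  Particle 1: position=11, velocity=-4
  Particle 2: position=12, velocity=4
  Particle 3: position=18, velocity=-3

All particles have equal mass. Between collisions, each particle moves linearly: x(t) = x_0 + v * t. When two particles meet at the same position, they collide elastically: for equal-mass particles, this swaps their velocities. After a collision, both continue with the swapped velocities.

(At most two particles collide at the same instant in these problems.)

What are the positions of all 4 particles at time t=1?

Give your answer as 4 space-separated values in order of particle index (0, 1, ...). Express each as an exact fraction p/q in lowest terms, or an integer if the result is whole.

Answer: 7 14 15 16

Derivation:
Collision at t=1/8: particles 0 and 1 swap velocities; positions: p0=21/2 p1=21/2 p2=25/2 p3=141/8; velocities now: v0=-4 v1=4 v2=4 v3=-3
Collision at t=6/7: particles 2 and 3 swap velocities; positions: p0=53/7 p1=94/7 p2=108/7 p3=108/7; velocities now: v0=-4 v1=4 v2=-3 v3=4
Advance to t=1 (no further collisions before then); velocities: v0=-4 v1=4 v2=-3 v3=4; positions = 7 14 15 16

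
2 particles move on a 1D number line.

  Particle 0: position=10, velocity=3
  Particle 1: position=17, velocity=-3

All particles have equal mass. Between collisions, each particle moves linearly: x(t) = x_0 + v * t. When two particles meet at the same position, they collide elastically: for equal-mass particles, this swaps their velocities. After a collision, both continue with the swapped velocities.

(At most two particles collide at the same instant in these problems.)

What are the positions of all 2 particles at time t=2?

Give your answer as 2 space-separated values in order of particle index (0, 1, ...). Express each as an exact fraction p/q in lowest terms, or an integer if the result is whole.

Answer: 11 16

Derivation:
Collision at t=7/6: particles 0 and 1 swap velocities; positions: p0=27/2 p1=27/2; velocities now: v0=-3 v1=3
Advance to t=2 (no further collisions before then); velocities: v0=-3 v1=3; positions = 11 16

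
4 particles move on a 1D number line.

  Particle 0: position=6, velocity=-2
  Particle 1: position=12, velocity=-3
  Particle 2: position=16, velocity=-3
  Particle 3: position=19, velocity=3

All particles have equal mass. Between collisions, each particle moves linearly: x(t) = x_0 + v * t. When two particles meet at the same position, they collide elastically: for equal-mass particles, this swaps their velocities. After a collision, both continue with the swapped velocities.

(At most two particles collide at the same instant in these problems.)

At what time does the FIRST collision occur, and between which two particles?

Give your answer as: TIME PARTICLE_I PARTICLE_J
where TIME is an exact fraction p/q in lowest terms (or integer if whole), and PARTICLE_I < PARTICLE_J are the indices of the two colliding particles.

Pair (0,1): pos 6,12 vel -2,-3 -> gap=6, closing at 1/unit, collide at t=6
Pair (1,2): pos 12,16 vel -3,-3 -> not approaching (rel speed 0 <= 0)
Pair (2,3): pos 16,19 vel -3,3 -> not approaching (rel speed -6 <= 0)
Earliest collision: t=6 between 0 and 1

Answer: 6 0 1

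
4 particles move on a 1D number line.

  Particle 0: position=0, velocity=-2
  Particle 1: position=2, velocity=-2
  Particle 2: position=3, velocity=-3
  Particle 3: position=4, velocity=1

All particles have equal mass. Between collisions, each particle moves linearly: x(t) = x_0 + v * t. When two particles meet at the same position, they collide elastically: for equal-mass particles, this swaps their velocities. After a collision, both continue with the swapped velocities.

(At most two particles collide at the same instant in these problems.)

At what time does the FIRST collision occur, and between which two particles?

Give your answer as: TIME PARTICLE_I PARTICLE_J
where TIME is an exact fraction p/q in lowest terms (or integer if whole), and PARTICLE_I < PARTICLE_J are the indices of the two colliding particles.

Answer: 1 1 2

Derivation:
Pair (0,1): pos 0,2 vel -2,-2 -> not approaching (rel speed 0 <= 0)
Pair (1,2): pos 2,3 vel -2,-3 -> gap=1, closing at 1/unit, collide at t=1
Pair (2,3): pos 3,4 vel -3,1 -> not approaching (rel speed -4 <= 0)
Earliest collision: t=1 between 1 and 2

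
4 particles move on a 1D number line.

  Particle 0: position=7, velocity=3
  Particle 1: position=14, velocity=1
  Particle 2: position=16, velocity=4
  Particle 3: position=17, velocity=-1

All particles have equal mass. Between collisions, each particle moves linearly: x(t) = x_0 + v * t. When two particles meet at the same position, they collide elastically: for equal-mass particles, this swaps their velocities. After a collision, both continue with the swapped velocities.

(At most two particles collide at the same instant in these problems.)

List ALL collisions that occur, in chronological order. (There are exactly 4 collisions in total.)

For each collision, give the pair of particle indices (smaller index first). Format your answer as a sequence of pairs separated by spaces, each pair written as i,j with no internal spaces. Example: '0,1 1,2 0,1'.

Collision at t=1/5: particles 2 and 3 swap velocities; positions: p0=38/5 p1=71/5 p2=84/5 p3=84/5; velocities now: v0=3 v1=1 v2=-1 v3=4
Collision at t=3/2: particles 1 and 2 swap velocities; positions: p0=23/2 p1=31/2 p2=31/2 p3=22; velocities now: v0=3 v1=-1 v2=1 v3=4
Collision at t=5/2: particles 0 and 1 swap velocities; positions: p0=29/2 p1=29/2 p2=33/2 p3=26; velocities now: v0=-1 v1=3 v2=1 v3=4
Collision at t=7/2: particles 1 and 2 swap velocities; positions: p0=27/2 p1=35/2 p2=35/2 p3=30; velocities now: v0=-1 v1=1 v2=3 v3=4

Answer: 2,3 1,2 0,1 1,2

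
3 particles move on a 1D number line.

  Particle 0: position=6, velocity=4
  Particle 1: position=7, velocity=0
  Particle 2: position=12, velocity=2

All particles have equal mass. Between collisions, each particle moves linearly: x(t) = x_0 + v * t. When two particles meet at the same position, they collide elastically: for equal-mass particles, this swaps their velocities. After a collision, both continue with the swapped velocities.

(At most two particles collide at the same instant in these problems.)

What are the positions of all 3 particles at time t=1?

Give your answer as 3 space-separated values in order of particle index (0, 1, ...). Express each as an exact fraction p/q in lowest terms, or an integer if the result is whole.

Answer: 7 10 14

Derivation:
Collision at t=1/4: particles 0 and 1 swap velocities; positions: p0=7 p1=7 p2=25/2; velocities now: v0=0 v1=4 v2=2
Advance to t=1 (no further collisions before then); velocities: v0=0 v1=4 v2=2; positions = 7 10 14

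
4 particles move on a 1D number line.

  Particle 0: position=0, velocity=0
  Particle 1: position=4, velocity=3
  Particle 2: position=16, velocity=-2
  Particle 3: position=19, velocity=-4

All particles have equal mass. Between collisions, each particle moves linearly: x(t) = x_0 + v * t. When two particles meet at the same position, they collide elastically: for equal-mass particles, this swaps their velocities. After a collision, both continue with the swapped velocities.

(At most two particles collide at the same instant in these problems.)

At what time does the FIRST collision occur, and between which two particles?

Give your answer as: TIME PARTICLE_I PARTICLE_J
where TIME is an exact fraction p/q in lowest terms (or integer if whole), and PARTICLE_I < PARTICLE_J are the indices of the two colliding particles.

Pair (0,1): pos 0,4 vel 0,3 -> not approaching (rel speed -3 <= 0)
Pair (1,2): pos 4,16 vel 3,-2 -> gap=12, closing at 5/unit, collide at t=12/5
Pair (2,3): pos 16,19 vel -2,-4 -> gap=3, closing at 2/unit, collide at t=3/2
Earliest collision: t=3/2 between 2 and 3

Answer: 3/2 2 3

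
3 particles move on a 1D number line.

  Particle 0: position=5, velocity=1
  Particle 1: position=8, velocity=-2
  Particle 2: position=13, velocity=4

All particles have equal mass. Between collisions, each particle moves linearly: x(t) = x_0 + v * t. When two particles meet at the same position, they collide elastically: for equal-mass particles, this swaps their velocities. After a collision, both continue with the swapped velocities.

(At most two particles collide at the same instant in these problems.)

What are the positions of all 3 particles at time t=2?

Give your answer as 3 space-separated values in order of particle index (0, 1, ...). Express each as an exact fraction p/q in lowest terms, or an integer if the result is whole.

Collision at t=1: particles 0 and 1 swap velocities; positions: p0=6 p1=6 p2=17; velocities now: v0=-2 v1=1 v2=4
Advance to t=2 (no further collisions before then); velocities: v0=-2 v1=1 v2=4; positions = 4 7 21

Answer: 4 7 21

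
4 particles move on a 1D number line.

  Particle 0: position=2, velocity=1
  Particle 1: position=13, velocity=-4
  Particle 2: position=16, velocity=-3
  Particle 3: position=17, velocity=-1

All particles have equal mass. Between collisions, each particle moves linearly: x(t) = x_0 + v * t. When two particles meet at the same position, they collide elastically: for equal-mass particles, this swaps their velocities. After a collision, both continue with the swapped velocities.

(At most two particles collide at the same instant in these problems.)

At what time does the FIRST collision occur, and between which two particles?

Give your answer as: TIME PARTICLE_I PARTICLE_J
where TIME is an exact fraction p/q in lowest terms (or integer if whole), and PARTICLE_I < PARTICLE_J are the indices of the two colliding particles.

Answer: 11/5 0 1

Derivation:
Pair (0,1): pos 2,13 vel 1,-4 -> gap=11, closing at 5/unit, collide at t=11/5
Pair (1,2): pos 13,16 vel -4,-3 -> not approaching (rel speed -1 <= 0)
Pair (2,3): pos 16,17 vel -3,-1 -> not approaching (rel speed -2 <= 0)
Earliest collision: t=11/5 between 0 and 1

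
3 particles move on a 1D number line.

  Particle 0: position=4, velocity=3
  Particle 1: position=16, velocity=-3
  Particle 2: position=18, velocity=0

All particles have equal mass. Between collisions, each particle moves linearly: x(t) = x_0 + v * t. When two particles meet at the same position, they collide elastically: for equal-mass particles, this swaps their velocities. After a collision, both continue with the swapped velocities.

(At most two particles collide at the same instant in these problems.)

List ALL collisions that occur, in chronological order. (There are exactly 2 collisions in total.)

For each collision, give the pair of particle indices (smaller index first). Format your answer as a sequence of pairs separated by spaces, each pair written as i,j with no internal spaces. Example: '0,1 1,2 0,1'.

Answer: 0,1 1,2

Derivation:
Collision at t=2: particles 0 and 1 swap velocities; positions: p0=10 p1=10 p2=18; velocities now: v0=-3 v1=3 v2=0
Collision at t=14/3: particles 1 and 2 swap velocities; positions: p0=2 p1=18 p2=18; velocities now: v0=-3 v1=0 v2=3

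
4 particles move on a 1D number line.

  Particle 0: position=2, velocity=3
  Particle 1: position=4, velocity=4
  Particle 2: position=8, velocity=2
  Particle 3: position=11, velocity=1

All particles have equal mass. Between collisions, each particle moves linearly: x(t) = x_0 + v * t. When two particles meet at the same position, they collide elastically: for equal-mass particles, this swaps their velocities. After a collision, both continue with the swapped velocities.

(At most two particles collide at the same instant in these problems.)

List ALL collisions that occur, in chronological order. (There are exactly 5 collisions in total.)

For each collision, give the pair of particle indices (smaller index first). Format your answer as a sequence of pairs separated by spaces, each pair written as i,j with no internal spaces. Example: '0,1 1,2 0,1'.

Answer: 1,2 2,3 1,2 0,1 1,2

Derivation:
Collision at t=2: particles 1 and 2 swap velocities; positions: p0=8 p1=12 p2=12 p3=13; velocities now: v0=3 v1=2 v2=4 v3=1
Collision at t=7/3: particles 2 and 3 swap velocities; positions: p0=9 p1=38/3 p2=40/3 p3=40/3; velocities now: v0=3 v1=2 v2=1 v3=4
Collision at t=3: particles 1 and 2 swap velocities; positions: p0=11 p1=14 p2=14 p3=16; velocities now: v0=3 v1=1 v2=2 v3=4
Collision at t=9/2: particles 0 and 1 swap velocities; positions: p0=31/2 p1=31/2 p2=17 p3=22; velocities now: v0=1 v1=3 v2=2 v3=4
Collision at t=6: particles 1 and 2 swap velocities; positions: p0=17 p1=20 p2=20 p3=28; velocities now: v0=1 v1=2 v2=3 v3=4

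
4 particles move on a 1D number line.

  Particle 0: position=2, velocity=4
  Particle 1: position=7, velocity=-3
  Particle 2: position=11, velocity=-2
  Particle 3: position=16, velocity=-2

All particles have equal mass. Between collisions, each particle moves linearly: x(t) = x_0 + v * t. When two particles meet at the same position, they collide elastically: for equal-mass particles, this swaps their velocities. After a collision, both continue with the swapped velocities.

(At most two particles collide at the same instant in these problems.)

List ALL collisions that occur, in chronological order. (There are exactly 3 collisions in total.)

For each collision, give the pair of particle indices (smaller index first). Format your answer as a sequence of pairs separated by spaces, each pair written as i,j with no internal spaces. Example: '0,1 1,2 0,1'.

Answer: 0,1 1,2 2,3

Derivation:
Collision at t=5/7: particles 0 and 1 swap velocities; positions: p0=34/7 p1=34/7 p2=67/7 p3=102/7; velocities now: v0=-3 v1=4 v2=-2 v3=-2
Collision at t=3/2: particles 1 and 2 swap velocities; positions: p0=5/2 p1=8 p2=8 p3=13; velocities now: v0=-3 v1=-2 v2=4 v3=-2
Collision at t=7/3: particles 2 and 3 swap velocities; positions: p0=0 p1=19/3 p2=34/3 p3=34/3; velocities now: v0=-3 v1=-2 v2=-2 v3=4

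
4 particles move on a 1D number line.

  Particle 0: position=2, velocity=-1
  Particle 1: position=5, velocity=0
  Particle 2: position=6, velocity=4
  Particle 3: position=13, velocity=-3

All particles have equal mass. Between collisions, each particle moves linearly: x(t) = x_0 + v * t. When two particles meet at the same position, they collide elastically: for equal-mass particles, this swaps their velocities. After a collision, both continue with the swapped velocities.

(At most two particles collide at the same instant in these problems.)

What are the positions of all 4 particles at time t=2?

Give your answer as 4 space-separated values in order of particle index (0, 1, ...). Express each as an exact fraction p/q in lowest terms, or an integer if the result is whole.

Answer: 0 5 7 14

Derivation:
Collision at t=1: particles 2 and 3 swap velocities; positions: p0=1 p1=5 p2=10 p3=10; velocities now: v0=-1 v1=0 v2=-3 v3=4
Advance to t=2 (no further collisions before then); velocities: v0=-1 v1=0 v2=-3 v3=4; positions = 0 5 7 14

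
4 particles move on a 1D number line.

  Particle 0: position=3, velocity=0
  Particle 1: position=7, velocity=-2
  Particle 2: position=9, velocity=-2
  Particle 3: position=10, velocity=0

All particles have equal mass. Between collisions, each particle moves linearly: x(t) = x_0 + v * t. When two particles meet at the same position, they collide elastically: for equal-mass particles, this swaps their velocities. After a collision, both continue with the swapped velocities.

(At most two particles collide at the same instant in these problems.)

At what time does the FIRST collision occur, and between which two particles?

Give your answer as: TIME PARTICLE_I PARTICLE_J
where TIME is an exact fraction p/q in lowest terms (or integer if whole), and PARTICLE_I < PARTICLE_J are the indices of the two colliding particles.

Pair (0,1): pos 3,7 vel 0,-2 -> gap=4, closing at 2/unit, collide at t=2
Pair (1,2): pos 7,9 vel -2,-2 -> not approaching (rel speed 0 <= 0)
Pair (2,3): pos 9,10 vel -2,0 -> not approaching (rel speed -2 <= 0)
Earliest collision: t=2 between 0 and 1

Answer: 2 0 1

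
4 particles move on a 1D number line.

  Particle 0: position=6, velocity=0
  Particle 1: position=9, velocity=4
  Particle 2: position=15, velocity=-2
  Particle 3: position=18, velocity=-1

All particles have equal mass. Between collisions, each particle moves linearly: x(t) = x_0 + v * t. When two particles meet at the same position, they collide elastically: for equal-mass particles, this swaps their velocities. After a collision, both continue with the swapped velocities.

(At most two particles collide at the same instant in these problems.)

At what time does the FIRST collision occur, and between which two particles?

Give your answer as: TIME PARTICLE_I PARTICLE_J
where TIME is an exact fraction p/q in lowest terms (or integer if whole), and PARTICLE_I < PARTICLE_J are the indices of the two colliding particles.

Answer: 1 1 2

Derivation:
Pair (0,1): pos 6,9 vel 0,4 -> not approaching (rel speed -4 <= 0)
Pair (1,2): pos 9,15 vel 4,-2 -> gap=6, closing at 6/unit, collide at t=1
Pair (2,3): pos 15,18 vel -2,-1 -> not approaching (rel speed -1 <= 0)
Earliest collision: t=1 between 1 and 2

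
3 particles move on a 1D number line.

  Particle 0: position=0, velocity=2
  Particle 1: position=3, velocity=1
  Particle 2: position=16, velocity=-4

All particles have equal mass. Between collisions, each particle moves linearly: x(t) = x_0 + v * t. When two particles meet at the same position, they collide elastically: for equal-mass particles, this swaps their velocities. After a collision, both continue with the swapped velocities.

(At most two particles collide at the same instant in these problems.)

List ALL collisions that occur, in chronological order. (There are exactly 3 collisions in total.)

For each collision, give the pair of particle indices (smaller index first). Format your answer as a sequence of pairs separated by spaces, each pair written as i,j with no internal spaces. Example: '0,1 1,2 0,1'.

Answer: 1,2 0,1 1,2

Derivation:
Collision at t=13/5: particles 1 and 2 swap velocities; positions: p0=26/5 p1=28/5 p2=28/5; velocities now: v0=2 v1=-4 v2=1
Collision at t=8/3: particles 0 and 1 swap velocities; positions: p0=16/3 p1=16/3 p2=17/3; velocities now: v0=-4 v1=2 v2=1
Collision at t=3: particles 1 and 2 swap velocities; positions: p0=4 p1=6 p2=6; velocities now: v0=-4 v1=1 v2=2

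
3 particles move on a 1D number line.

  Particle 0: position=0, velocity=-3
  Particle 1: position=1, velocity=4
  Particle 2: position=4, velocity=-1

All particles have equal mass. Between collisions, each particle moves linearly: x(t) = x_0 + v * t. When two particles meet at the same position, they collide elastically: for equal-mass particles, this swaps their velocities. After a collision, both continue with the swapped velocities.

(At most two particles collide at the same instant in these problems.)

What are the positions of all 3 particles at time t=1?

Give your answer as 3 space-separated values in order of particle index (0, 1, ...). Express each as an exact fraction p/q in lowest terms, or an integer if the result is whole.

Answer: -3 3 5

Derivation:
Collision at t=3/5: particles 1 and 2 swap velocities; positions: p0=-9/5 p1=17/5 p2=17/5; velocities now: v0=-3 v1=-1 v2=4
Advance to t=1 (no further collisions before then); velocities: v0=-3 v1=-1 v2=4; positions = -3 3 5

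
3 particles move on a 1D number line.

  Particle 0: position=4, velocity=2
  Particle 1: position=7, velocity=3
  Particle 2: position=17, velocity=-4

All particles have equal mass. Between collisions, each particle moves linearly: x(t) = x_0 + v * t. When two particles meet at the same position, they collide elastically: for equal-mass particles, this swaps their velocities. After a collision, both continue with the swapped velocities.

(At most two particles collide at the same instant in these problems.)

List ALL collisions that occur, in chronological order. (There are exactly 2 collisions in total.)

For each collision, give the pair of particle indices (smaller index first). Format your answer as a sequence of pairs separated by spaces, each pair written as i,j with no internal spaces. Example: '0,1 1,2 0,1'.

Answer: 1,2 0,1

Derivation:
Collision at t=10/7: particles 1 and 2 swap velocities; positions: p0=48/7 p1=79/7 p2=79/7; velocities now: v0=2 v1=-4 v2=3
Collision at t=13/6: particles 0 and 1 swap velocities; positions: p0=25/3 p1=25/3 p2=27/2; velocities now: v0=-4 v1=2 v2=3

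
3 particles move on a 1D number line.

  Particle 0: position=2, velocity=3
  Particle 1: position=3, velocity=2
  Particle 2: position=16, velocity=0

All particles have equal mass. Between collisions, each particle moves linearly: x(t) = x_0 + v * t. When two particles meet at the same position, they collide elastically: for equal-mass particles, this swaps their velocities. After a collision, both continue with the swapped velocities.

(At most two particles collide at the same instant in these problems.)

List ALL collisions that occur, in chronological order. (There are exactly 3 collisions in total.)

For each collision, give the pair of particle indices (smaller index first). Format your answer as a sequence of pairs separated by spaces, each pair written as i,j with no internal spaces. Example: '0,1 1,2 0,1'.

Answer: 0,1 1,2 0,1

Derivation:
Collision at t=1: particles 0 and 1 swap velocities; positions: p0=5 p1=5 p2=16; velocities now: v0=2 v1=3 v2=0
Collision at t=14/3: particles 1 and 2 swap velocities; positions: p0=37/3 p1=16 p2=16; velocities now: v0=2 v1=0 v2=3
Collision at t=13/2: particles 0 and 1 swap velocities; positions: p0=16 p1=16 p2=43/2; velocities now: v0=0 v1=2 v2=3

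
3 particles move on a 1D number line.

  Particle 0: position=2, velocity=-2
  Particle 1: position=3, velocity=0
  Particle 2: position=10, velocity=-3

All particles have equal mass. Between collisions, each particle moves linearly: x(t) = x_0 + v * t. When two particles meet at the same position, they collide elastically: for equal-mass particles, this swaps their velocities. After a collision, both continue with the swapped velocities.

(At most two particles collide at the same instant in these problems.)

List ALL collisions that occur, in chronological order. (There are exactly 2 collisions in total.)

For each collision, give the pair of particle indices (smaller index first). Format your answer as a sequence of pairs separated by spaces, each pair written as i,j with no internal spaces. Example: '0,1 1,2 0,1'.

Collision at t=7/3: particles 1 and 2 swap velocities; positions: p0=-8/3 p1=3 p2=3; velocities now: v0=-2 v1=-3 v2=0
Collision at t=8: particles 0 and 1 swap velocities; positions: p0=-14 p1=-14 p2=3; velocities now: v0=-3 v1=-2 v2=0

Answer: 1,2 0,1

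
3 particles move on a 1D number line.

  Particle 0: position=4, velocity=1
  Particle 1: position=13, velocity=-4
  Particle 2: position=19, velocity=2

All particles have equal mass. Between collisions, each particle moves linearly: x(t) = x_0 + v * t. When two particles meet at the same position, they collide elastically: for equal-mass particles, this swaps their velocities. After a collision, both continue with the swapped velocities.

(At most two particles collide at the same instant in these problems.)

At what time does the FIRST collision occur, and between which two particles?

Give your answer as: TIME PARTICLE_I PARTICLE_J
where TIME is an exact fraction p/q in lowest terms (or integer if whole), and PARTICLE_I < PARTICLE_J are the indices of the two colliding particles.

Answer: 9/5 0 1

Derivation:
Pair (0,1): pos 4,13 vel 1,-4 -> gap=9, closing at 5/unit, collide at t=9/5
Pair (1,2): pos 13,19 vel -4,2 -> not approaching (rel speed -6 <= 0)
Earliest collision: t=9/5 between 0 and 1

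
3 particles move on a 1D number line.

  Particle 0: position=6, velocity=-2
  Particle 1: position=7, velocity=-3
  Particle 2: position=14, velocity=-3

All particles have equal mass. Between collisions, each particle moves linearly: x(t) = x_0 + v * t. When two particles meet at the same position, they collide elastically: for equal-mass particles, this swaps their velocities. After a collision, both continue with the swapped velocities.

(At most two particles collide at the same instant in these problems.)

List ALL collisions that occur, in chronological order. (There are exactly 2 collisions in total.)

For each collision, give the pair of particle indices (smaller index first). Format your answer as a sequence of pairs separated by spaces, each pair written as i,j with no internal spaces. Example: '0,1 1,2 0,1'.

Collision at t=1: particles 0 and 1 swap velocities; positions: p0=4 p1=4 p2=11; velocities now: v0=-3 v1=-2 v2=-3
Collision at t=8: particles 1 and 2 swap velocities; positions: p0=-17 p1=-10 p2=-10; velocities now: v0=-3 v1=-3 v2=-2

Answer: 0,1 1,2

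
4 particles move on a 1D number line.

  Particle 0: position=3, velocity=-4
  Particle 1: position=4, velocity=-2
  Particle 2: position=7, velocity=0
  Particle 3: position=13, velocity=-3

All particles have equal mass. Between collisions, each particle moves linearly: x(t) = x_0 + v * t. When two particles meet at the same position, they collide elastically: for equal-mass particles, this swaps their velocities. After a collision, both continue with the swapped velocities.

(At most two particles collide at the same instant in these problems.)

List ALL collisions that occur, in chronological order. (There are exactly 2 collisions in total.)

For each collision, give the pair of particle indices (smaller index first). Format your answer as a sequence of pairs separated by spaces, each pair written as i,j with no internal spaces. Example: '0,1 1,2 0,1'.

Answer: 2,3 1,2

Derivation:
Collision at t=2: particles 2 and 3 swap velocities; positions: p0=-5 p1=0 p2=7 p3=7; velocities now: v0=-4 v1=-2 v2=-3 v3=0
Collision at t=9: particles 1 and 2 swap velocities; positions: p0=-33 p1=-14 p2=-14 p3=7; velocities now: v0=-4 v1=-3 v2=-2 v3=0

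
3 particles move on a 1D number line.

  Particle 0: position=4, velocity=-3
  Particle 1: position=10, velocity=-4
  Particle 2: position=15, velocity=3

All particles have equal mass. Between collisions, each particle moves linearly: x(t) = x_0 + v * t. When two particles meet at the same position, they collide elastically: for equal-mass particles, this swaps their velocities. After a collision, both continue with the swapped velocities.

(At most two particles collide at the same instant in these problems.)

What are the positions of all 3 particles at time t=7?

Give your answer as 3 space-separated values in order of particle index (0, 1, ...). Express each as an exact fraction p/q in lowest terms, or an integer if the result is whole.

Collision at t=6: particles 0 and 1 swap velocities; positions: p0=-14 p1=-14 p2=33; velocities now: v0=-4 v1=-3 v2=3
Advance to t=7 (no further collisions before then); velocities: v0=-4 v1=-3 v2=3; positions = -18 -17 36

Answer: -18 -17 36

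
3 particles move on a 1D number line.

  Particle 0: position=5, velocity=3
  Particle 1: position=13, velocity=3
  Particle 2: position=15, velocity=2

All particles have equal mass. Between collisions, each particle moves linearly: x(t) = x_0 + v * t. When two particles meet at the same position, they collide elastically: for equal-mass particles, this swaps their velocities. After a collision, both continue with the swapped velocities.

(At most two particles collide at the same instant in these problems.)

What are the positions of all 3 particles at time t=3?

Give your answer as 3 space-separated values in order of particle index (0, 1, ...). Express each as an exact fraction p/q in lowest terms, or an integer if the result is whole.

Answer: 14 21 22

Derivation:
Collision at t=2: particles 1 and 2 swap velocities; positions: p0=11 p1=19 p2=19; velocities now: v0=3 v1=2 v2=3
Advance to t=3 (no further collisions before then); velocities: v0=3 v1=2 v2=3; positions = 14 21 22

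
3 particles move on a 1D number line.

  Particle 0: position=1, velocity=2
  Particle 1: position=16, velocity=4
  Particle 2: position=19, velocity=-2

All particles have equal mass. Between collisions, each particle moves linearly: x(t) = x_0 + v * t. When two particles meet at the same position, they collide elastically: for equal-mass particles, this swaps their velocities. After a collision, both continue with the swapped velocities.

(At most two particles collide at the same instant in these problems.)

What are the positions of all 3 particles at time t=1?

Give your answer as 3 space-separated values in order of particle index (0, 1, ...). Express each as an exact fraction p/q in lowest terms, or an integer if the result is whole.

Collision at t=1/2: particles 1 and 2 swap velocities; positions: p0=2 p1=18 p2=18; velocities now: v0=2 v1=-2 v2=4
Advance to t=1 (no further collisions before then); velocities: v0=2 v1=-2 v2=4; positions = 3 17 20

Answer: 3 17 20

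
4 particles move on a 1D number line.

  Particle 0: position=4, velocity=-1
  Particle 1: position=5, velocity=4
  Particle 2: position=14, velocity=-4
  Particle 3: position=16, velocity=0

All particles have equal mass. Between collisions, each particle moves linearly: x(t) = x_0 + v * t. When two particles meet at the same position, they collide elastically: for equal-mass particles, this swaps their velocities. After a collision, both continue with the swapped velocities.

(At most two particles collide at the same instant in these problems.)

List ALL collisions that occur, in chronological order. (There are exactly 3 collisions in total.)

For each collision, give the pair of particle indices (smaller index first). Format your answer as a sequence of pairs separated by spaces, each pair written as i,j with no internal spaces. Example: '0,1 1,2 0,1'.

Collision at t=9/8: particles 1 and 2 swap velocities; positions: p0=23/8 p1=19/2 p2=19/2 p3=16; velocities now: v0=-1 v1=-4 v2=4 v3=0
Collision at t=11/4: particles 2 and 3 swap velocities; positions: p0=5/4 p1=3 p2=16 p3=16; velocities now: v0=-1 v1=-4 v2=0 v3=4
Collision at t=10/3: particles 0 and 1 swap velocities; positions: p0=2/3 p1=2/3 p2=16 p3=55/3; velocities now: v0=-4 v1=-1 v2=0 v3=4

Answer: 1,2 2,3 0,1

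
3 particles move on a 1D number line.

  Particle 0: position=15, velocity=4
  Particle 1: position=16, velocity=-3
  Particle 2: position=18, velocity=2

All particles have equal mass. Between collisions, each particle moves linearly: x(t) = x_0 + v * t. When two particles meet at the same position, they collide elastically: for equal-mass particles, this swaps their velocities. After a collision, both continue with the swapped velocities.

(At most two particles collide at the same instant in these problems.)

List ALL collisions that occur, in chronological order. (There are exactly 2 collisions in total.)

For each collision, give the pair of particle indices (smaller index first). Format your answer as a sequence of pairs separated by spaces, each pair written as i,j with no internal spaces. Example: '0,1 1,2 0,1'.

Collision at t=1/7: particles 0 and 1 swap velocities; positions: p0=109/7 p1=109/7 p2=128/7; velocities now: v0=-3 v1=4 v2=2
Collision at t=3/2: particles 1 and 2 swap velocities; positions: p0=23/2 p1=21 p2=21; velocities now: v0=-3 v1=2 v2=4

Answer: 0,1 1,2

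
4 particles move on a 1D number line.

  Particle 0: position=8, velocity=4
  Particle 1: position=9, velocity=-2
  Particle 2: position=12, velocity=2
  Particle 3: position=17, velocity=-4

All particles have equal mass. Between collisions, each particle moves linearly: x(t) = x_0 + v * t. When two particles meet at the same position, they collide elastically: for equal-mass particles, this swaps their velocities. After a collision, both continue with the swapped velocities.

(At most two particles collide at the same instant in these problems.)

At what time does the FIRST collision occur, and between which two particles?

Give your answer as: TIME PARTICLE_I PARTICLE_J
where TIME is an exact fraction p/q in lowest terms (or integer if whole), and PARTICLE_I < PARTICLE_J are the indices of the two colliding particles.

Answer: 1/6 0 1

Derivation:
Pair (0,1): pos 8,9 vel 4,-2 -> gap=1, closing at 6/unit, collide at t=1/6
Pair (1,2): pos 9,12 vel -2,2 -> not approaching (rel speed -4 <= 0)
Pair (2,3): pos 12,17 vel 2,-4 -> gap=5, closing at 6/unit, collide at t=5/6
Earliest collision: t=1/6 between 0 and 1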